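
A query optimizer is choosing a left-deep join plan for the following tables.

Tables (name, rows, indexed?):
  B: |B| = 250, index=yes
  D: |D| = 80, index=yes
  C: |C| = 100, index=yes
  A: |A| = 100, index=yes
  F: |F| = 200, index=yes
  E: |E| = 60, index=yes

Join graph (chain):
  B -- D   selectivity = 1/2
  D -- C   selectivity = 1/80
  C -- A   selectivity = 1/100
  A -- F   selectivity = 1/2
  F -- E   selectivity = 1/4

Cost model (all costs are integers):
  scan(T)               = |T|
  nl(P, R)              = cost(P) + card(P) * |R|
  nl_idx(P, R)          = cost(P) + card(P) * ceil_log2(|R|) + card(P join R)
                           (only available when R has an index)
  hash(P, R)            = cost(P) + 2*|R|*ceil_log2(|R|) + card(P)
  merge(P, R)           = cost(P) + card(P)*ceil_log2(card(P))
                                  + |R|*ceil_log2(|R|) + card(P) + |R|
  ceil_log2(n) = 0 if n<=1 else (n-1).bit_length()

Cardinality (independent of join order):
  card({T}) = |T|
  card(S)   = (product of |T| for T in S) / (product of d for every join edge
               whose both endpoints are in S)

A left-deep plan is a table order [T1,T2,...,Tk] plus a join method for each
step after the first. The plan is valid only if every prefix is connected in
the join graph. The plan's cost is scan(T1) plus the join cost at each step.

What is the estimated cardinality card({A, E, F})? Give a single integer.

Tables in S: A(100), E(60), F(200)
Edges inside S: A-F(d=2), F-E(d=4)
numerator = 100 * 60 * 200 = 1200000
denominator = 2 * 4 = 8
card(S) = 1200000 / 8 = 150000

150000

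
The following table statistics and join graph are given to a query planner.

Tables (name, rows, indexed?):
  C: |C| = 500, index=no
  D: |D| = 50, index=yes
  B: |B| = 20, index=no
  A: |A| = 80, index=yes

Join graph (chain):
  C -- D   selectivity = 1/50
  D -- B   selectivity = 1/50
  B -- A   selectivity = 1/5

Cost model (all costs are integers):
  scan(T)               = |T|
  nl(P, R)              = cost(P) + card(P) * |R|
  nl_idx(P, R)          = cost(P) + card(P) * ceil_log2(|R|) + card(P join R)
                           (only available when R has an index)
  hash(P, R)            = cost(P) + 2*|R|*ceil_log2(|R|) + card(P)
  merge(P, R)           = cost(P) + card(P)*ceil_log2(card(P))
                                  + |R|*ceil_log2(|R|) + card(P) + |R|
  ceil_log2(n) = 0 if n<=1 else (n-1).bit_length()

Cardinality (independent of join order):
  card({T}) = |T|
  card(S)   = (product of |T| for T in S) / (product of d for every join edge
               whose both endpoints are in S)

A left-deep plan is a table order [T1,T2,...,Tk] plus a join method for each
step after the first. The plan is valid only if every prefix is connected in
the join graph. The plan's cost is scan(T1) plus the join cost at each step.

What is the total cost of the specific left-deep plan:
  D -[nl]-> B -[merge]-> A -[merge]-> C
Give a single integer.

step 1: scan D: cost=50, card=50
step 2: join B via nl
    card(P join B) = 50*20/(50) = 20
    cost = 50 + 50*20 = 1050
step 3: join A via merge
    card(P join A) = 20*80/(5) = 320
    cost = 1050 + 20*5 + 80*7 + 20 + 80 = 1810
step 4: join C via merge
    card(P join C) = 320*500/(50) = 3200
    cost = 1810 + 320*9 + 500*9 + 320 + 500 = 10010

10010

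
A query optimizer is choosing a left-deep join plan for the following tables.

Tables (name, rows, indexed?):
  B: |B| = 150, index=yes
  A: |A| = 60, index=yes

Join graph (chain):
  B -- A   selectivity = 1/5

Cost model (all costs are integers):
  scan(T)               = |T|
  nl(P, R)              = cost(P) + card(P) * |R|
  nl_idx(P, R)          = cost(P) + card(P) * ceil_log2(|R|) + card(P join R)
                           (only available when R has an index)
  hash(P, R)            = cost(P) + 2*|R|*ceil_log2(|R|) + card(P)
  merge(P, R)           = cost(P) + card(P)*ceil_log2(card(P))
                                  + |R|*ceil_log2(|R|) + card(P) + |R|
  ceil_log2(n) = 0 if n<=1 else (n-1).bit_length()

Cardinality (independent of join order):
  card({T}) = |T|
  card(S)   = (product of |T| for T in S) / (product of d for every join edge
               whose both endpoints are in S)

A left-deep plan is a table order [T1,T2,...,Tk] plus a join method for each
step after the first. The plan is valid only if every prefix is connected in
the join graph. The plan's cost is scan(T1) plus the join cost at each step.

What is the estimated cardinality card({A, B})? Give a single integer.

Tables in S: A(60), B(150)
Edges inside S: B-A(d=5)
numerator = 60 * 150 = 9000
denominator = 5 = 5
card(S) = 9000 / 5 = 1800

1800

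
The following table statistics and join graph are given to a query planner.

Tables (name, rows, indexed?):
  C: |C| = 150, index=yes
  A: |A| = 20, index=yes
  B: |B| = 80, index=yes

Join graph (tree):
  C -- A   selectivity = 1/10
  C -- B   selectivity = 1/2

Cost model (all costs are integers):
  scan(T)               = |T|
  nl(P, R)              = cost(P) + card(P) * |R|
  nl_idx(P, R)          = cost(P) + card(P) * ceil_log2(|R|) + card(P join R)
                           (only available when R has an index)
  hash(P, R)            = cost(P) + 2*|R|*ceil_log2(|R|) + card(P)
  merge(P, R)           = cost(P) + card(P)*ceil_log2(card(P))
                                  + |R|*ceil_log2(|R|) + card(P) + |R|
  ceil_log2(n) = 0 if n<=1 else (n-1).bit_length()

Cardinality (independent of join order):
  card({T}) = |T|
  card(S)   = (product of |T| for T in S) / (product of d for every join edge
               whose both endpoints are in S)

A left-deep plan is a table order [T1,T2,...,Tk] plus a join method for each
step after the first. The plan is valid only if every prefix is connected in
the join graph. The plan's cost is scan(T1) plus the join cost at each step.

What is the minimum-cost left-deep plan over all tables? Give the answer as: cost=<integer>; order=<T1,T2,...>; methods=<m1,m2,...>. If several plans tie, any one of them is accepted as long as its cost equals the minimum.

cost=1900; order=A,C,B; methods=nl_idx,hash

Selinger DP (subsets sized 1..n):
  {C}: scan cost=150, card=150
  {A}: scan cost=20, card=20
  {B}: scan cost=80, card=80
  {AC}: card=300; try (C,nl_idx)→480, (A,hash)→500, (A,nl_idx)→1200, (C,merge)→1490, (A,merge)→1620, (C,hash)→2440 …(+2); best=480 via (C,nl_idx)
  {BC}: card=6000; try (B,hash)→1420, (C,merge)→2070, (B,merge)→2140, (C,hash)→2560, (C,nl_idx)→6720, (B,nl_idx)→7200 …(+2); best=1420 via (B,hash)
  {ABC}: card=12000; try (B,hash)→1900, (B,merge)→4120, (A,hash)→7620, (B,nl_idx)→14580, (B,nl)→24480, (A,nl_idx)→43420 …(+2); best=1900 via (B,hash)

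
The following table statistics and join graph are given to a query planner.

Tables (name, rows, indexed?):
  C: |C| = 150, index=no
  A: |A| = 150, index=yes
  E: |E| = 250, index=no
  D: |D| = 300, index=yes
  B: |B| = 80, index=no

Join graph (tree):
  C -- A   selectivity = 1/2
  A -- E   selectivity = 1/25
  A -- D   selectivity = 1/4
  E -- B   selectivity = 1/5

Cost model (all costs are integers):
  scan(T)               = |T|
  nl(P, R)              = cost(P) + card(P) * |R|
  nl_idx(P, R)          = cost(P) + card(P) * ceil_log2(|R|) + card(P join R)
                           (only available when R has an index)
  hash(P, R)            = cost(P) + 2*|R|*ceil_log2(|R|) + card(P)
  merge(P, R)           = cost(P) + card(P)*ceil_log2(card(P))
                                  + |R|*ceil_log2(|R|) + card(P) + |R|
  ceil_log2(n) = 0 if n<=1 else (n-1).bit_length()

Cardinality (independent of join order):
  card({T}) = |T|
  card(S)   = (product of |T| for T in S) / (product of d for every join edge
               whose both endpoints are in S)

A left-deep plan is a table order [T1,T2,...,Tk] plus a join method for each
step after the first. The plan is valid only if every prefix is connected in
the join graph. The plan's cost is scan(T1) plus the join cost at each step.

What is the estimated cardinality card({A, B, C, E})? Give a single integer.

1800000

Tables in S: A(150), B(80), C(150), E(250)
Edges inside S: C-A(d=2), A-E(d=25), E-B(d=5)
numerator = 150 * 80 * 150 * 250 = 450000000
denominator = 2 * 25 * 5 = 250
card(S) = 450000000 / 250 = 1800000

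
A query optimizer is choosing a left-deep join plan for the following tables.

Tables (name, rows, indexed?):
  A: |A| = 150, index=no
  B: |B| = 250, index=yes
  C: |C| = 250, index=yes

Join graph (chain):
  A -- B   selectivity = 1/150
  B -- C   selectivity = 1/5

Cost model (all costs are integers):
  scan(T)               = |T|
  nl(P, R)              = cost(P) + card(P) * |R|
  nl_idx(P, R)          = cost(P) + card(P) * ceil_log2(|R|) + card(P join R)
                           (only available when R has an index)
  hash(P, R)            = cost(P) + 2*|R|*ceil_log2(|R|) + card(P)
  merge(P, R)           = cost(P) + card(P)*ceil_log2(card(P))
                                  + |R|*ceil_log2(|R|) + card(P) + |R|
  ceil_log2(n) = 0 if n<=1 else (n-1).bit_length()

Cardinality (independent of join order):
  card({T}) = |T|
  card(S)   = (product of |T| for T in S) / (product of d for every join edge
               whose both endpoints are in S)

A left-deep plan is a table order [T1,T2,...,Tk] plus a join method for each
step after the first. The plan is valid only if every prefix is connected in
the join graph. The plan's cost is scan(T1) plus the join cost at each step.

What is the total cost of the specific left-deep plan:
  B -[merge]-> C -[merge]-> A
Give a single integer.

step 1: scan B: cost=250, card=250
step 2: join C via merge
    card(P join C) = 250*250/(5) = 12500
    cost = 250 + 250*8 + 250*8 + 250 + 250 = 4750
step 3: join A via merge
    card(P join A) = 12500*150/(150) = 12500
    cost = 4750 + 12500*14 + 150*8 + 12500 + 150 = 193600

193600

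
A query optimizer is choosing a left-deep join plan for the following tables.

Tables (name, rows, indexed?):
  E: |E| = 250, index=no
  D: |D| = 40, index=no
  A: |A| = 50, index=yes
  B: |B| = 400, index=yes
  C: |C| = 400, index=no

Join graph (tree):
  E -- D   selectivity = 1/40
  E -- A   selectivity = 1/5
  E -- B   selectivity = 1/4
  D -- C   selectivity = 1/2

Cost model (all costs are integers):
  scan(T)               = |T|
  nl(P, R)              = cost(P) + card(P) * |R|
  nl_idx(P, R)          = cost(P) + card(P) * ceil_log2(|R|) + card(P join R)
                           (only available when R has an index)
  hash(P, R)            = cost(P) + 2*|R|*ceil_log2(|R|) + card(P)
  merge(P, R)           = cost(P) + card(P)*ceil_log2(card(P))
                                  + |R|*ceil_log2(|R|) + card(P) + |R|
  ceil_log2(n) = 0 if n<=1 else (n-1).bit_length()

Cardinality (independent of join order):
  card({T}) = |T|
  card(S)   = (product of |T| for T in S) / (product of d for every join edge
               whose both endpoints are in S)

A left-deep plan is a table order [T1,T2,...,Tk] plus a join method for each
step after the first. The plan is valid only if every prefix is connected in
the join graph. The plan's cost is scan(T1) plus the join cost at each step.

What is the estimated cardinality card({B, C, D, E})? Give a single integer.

Tables in S: B(400), C(400), D(40), E(250)
Edges inside S: E-D(d=40), E-B(d=4), D-C(d=2)
numerator = 400 * 400 * 40 * 250 = 1600000000
denominator = 40 * 4 * 2 = 320
card(S) = 1600000000 / 320 = 5000000

5000000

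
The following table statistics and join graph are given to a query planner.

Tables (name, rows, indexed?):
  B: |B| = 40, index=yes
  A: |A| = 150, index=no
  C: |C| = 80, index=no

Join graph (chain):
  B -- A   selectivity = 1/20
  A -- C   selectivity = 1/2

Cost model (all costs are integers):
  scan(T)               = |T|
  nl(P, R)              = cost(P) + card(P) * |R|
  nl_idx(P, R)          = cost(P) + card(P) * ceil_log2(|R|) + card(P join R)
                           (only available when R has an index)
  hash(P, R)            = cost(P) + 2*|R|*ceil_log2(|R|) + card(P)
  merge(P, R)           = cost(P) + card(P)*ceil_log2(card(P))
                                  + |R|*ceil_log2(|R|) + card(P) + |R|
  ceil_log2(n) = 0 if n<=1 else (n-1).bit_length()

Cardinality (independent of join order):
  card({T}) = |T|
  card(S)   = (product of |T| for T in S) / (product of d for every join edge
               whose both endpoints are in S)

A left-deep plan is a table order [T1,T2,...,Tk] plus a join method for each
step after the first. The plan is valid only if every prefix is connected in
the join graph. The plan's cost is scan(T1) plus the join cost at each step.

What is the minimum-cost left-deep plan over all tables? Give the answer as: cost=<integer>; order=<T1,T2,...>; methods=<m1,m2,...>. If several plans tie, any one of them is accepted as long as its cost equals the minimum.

Selinger DP (subsets sized 1..n):
  {B}: scan cost=40, card=40
  {A}: scan cost=150, card=150
  {C}: scan cost=80, card=80
  {AB}: card=300; try (B,hash)→780, (B,nl_idx)→1350, (A,merge)→1670, (B,merge)→1780, (A,hash)→2480, (A,nl)→6040 …(+1); best=780 via (B,hash)
  {AC}: card=6000; try (C,hash)→1420, (A,merge)→2070, (C,merge)→2140, (A,hash)→2560, (A,nl)→12080, (C,nl)→12150; best=1420 via (C,hash)
  {ABC}: card=12000; try (C,hash)→2200, (C,merge)→4420, (B,hash)→7900, (C,nl)→24780, (B,nl_idx)→49420, (B,merge)→85700 …(+1); best=2200 via (C,hash)

cost=2200; order=A,B,C; methods=hash,hash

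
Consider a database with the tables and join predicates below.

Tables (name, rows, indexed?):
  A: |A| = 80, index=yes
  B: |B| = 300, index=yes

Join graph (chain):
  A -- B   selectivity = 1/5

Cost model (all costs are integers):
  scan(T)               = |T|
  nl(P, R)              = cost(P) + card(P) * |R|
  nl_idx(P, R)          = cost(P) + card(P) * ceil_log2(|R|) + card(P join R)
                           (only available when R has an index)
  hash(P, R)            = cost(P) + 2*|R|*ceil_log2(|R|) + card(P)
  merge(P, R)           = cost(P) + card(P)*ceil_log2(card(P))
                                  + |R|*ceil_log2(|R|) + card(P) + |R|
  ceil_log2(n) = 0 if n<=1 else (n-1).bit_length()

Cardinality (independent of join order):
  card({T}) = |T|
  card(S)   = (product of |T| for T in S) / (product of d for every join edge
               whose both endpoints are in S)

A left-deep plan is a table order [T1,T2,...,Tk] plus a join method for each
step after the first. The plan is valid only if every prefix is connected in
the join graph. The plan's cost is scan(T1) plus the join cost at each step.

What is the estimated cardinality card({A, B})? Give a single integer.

4800

Tables in S: A(80), B(300)
Edges inside S: A-B(d=5)
numerator = 80 * 300 = 24000
denominator = 5 = 5
card(S) = 24000 / 5 = 4800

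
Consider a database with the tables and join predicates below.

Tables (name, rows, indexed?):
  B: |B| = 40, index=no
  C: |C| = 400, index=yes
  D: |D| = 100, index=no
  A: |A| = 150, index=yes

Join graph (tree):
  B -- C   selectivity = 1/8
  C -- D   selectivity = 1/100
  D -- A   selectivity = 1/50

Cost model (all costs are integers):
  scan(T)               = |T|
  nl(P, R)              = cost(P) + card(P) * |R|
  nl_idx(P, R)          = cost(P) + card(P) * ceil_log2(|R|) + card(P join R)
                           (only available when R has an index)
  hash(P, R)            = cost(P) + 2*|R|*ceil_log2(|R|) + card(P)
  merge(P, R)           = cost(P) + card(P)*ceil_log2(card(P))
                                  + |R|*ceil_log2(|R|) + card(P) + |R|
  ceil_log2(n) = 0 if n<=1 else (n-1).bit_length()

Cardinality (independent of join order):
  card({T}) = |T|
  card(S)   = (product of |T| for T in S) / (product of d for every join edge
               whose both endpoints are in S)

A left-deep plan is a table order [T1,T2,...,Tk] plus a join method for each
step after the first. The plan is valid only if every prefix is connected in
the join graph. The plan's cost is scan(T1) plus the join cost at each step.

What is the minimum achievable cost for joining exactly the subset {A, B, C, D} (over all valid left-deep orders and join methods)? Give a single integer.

Selinger DP over subsets of {A,B,C,D}:
  {B}: scan cost=40, card=40
  {C}: scan cost=400, card=400
  {D}: scan cost=100, card=100
  {A}: scan cost=150, card=150
  {BC}: card=2000; try (B,hash)→1280, (C,nl_idx)→2400, (C,merge)→4320, (B,merge)→4680, (C,hash)→7280, (C,nl)→16040 …(+1); best=1280 via (B,hash)
  {CD}: card=400; try (C,nl_idx)→1400, (D,hash)→2200, (C,merge)→4900, (D,merge)→5200, (C,hash)→7400, (C,nl)→40100 …(+1); best=1400 via (C,nl_idx)
  {AD}: card=300; try (A,nl_idx)→1200, (D,hash)→1700, (A,merge)→2250, (D,merge)→2300, (A,hash)→2600, (A,nl)→15100 …(+1); best=1200 via (A,nl_idx)
  {BCD}: card=2000; try (B,hash)→2280, (D,hash)→4680, (B,merge)→5680, (B,nl)→17400, (D,merge)→26080, (D,nl)→201280; best=2280 via (B,hash)
  {ACD}: card=1200; try (A,hash)→4200, (C,nl_idx)→5100, (A,nl_idx)→5800, (A,merge)→6750, (C,merge)→8200, (C,hash)→8700 …(+2); best=4200 via (A,hash)
  {ABCD}: card=6000; try (B,hash)→5880, (A,hash)→6680, (B,merge)→18880, (A,nl_idx)→24280, (A,merge)→27630, (B,nl)→52200 …(+1); best=5880 via (B,hash)

5880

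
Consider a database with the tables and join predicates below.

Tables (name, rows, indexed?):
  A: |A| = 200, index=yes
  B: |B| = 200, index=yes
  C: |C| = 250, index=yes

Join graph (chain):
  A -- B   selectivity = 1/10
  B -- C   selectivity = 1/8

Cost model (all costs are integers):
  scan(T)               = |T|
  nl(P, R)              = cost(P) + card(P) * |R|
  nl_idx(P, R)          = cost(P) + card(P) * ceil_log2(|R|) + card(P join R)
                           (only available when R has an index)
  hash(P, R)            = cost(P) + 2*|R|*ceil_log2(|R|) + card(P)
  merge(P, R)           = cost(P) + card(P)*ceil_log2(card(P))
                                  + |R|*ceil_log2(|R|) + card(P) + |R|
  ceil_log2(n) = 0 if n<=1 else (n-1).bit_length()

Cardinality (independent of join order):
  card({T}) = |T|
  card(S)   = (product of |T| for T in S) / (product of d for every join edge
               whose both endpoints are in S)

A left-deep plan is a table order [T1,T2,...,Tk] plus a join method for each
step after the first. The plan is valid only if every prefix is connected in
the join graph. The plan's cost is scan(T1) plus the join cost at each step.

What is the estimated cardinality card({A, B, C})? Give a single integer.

125000

Tables in S: A(200), B(200), C(250)
Edges inside S: A-B(d=10), B-C(d=8)
numerator = 200 * 200 * 250 = 10000000
denominator = 10 * 8 = 80
card(S) = 10000000 / 80 = 125000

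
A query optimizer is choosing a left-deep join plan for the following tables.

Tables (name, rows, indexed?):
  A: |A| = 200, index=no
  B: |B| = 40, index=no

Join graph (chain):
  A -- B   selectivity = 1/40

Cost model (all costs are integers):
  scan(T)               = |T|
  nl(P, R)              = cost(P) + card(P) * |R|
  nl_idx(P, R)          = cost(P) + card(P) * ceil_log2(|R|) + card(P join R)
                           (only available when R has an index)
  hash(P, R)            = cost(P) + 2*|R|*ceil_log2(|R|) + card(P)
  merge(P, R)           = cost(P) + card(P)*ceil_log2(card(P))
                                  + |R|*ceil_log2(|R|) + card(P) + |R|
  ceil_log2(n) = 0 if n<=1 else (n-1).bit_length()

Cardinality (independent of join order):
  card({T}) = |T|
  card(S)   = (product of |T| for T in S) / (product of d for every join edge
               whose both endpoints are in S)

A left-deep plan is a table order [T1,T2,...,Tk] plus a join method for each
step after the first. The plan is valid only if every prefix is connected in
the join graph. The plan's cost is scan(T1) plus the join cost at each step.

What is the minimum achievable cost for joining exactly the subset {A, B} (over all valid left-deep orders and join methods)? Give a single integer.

880

Selinger DP over subsets of {A,B}:
  {A}: scan cost=200, card=200
  {B}: scan cost=40, card=40
  {AB}: card=200; try (B,hash)→880, (A,merge)→2120, (B,merge)→2280, (A,hash)→3280, (A,nl)→8040, (B,nl)→8200; best=880 via (B,hash)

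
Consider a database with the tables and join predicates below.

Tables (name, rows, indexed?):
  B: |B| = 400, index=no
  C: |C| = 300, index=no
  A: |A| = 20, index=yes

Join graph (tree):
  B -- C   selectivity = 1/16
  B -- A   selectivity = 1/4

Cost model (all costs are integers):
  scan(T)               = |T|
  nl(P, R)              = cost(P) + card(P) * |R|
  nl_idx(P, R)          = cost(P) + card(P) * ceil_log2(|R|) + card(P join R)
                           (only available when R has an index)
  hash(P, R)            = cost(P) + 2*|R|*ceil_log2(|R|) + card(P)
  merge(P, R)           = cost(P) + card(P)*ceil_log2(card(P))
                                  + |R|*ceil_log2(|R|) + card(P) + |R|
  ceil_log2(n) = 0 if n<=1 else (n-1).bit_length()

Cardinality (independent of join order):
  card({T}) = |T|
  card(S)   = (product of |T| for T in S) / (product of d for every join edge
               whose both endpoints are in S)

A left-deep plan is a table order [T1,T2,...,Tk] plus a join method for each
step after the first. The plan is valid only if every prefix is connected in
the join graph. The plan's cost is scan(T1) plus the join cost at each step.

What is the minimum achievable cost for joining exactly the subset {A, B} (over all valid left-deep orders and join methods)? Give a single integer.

Selinger DP over subsets of {A,B}:
  {B}: scan cost=400, card=400
  {A}: scan cost=20, card=20
  {AB}: card=2000; try (A,hash)→1000, (B,merge)→4140, (A,nl_idx)→4400, (A,merge)→4520, (B,hash)→7240, (B,nl)→8020 …(+1); best=1000 via (A,hash)

1000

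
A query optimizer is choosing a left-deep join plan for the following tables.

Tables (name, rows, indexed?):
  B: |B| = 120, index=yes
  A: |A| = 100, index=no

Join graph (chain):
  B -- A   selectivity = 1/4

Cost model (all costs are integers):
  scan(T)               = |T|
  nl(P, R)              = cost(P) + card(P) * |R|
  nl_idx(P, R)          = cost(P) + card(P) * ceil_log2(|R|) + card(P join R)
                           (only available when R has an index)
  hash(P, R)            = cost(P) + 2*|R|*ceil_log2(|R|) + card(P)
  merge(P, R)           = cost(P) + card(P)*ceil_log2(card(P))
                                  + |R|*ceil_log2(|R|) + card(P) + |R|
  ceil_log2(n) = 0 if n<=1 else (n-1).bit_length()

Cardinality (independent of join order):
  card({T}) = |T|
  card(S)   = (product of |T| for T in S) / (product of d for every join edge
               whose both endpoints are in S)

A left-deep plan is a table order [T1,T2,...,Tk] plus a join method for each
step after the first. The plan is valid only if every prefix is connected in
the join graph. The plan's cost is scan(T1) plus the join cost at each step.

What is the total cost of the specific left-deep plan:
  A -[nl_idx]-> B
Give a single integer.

3800

step 1: scan A: cost=100, card=100
step 2: join B via nl_idx
    card(P join B) = 100*120/(4) = 3000
    cost = 100 + 100*7 + 3000 = 3800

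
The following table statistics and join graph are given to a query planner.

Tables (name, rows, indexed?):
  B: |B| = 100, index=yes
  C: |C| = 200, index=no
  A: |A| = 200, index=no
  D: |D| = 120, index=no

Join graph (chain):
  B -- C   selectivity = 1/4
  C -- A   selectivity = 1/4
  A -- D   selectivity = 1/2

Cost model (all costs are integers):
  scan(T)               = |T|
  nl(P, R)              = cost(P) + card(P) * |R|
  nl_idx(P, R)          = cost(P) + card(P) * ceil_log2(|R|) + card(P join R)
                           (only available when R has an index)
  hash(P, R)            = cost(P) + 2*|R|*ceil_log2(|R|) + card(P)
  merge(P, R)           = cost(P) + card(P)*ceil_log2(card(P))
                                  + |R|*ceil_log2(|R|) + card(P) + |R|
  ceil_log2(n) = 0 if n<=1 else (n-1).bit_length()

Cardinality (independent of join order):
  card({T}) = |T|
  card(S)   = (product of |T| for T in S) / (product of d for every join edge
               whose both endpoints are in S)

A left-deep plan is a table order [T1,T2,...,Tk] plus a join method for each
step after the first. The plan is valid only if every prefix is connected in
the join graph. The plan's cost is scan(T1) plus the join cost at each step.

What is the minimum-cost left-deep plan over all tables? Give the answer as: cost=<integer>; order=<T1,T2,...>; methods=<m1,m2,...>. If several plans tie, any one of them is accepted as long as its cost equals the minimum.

cost=261680; order=C,B,A,D; methods=hash,hash,hash

Selinger DP (subsets sized 1..n):
  {B}: scan cost=100, card=100
  {C}: scan cost=200, card=200
  {A}: scan cost=200, card=200
  {D}: scan cost=120, card=120
  {BC}: card=5000; try (B,hash)→1800, (C,merge)→2700, (B,merge)→2800, (C,hash)→3400, (B,nl_idx)→6600, (C,nl)→20100 …(+1); best=1800 via (B,hash)
  {AC}: card=10000; try (C,hash)→3600, (A,hash)→3600, (C,merge)→3800, (A,merge)→3800, (C,nl)→40200, (A,nl)→40200; best=3600 via (C,hash)
  {AD}: card=12000; try (D,hash)→2080, (A,merge)→2880, (D,merge)→2960, (A,hash)→3440, (A,nl)→24120, (D,nl)→24200; best=2080 via (D,hash)
  {ABC}: card=250000; try (A,hash)→10000, (B,hash)→15000, (A,merge)→73600, (B,merge)→154400, (B,nl_idx)→323600, (A,nl)→1001800 …(+1); best=10000 via (A,hash)
  {ACD}: card=600000; try (D,hash)→15280, (C,hash)→17280, (D,merge)→154560, (C,merge)→183880, (D,nl)→1203600, (C,nl)→2402080; best=15280 via (D,hash)
  {ABCD}: card=15000000; try (D,hash)→261680, (B,hash)→616680, (D,merge)→4760960, (B,merge)→12616080, (B,nl_idx)→19215280, (D,nl)→30010000 …(+1); best=261680 via (D,hash)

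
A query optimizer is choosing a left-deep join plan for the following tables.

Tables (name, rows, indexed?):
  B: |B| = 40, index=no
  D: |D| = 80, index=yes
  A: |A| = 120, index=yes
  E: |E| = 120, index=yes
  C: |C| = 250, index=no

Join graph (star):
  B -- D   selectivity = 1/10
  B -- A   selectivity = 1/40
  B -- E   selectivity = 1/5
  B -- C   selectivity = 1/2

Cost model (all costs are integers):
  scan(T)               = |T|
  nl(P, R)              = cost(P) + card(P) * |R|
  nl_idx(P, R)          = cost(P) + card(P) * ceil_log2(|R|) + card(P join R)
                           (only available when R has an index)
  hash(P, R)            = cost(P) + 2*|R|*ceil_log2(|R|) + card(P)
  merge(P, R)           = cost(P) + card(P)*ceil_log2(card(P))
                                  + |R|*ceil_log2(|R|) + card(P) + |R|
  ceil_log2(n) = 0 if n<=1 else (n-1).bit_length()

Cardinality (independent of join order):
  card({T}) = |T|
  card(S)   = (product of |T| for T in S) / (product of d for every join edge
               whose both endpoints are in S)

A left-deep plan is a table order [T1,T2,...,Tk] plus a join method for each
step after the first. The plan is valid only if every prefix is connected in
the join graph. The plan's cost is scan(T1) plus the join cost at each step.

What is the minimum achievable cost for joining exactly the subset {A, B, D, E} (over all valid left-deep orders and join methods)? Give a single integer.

4320

Selinger DP over subsets of {A,B,D,E}:
  {B}: scan cost=40, card=40
  {D}: scan cost=80, card=80
  {A}: scan cost=120, card=120
  {E}: scan cost=120, card=120
  {BD}: card=320; try (D,nl_idx)→640, (B,hash)→640, (D,merge)→960, (B,merge)→1000, (D,hash)→1200, (D,nl)→3240 …(+1); best=640 via (D,nl_idx)
  {AB}: card=120; try (A,nl_idx)→440, (B,hash)→720, (A,merge)→1280, (B,merge)→1360, (A,hash)→1760, (A,nl)→4840 …(+1); best=440 via (A,nl_idx)
  {BE}: card=960; try (B,hash)→720, (E,merge)→1280, (E,nl_idx)→1280, (B,merge)→1360, (E,hash)→1760, (E,nl)→4840 …(+1); best=720 via (B,hash)
  {ABD}: card=960; try (D,hash)→1680, (D,merge)→2040, (D,nl_idx)→2240, (A,hash)→2640, (A,nl_idx)→3840, (A,merge)→4800 …(+2); best=1680 via (D,hash)
  {BDE}: card=7680; try (E,hash)→2640, (D,hash)→2800, (E,merge)→4800, (E,nl_idx)→10560, (D,merge)→11920, (D,nl_idx)→15120 …(+2); best=2640 via (E,hash)
  {ABE}: card=2880; try (E,hash)→2240, (E,merge)→2360, (A,hash)→3360, (E,nl_idx)→4160, (A,nl_idx)→10320, (A,merge)→12240 …(+2); best=2240 via (E,hash)
  {ABDE}: card=23040; try (E,hash)→4320, (D,hash)→6240, (A,hash)→12000, (E,merge)→13200, (E,nl_idx)→31440, (D,merge)→40320 …(+6); best=4320 via (E,hash)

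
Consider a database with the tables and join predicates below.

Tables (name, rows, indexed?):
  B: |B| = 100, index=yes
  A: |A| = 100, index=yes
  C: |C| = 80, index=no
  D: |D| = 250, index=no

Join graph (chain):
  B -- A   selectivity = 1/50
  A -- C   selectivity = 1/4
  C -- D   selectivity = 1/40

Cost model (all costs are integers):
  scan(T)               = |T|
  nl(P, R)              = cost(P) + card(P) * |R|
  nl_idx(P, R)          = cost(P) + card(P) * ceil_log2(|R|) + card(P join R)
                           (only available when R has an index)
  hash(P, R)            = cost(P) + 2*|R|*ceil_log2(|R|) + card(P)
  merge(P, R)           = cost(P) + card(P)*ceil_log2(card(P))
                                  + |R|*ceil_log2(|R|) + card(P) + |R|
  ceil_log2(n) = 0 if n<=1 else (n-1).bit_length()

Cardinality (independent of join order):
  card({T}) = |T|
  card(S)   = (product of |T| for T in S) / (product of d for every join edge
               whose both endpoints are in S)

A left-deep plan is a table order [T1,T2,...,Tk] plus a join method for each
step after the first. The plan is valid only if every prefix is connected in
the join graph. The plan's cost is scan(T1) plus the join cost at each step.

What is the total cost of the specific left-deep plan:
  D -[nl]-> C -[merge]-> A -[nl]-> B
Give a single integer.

1276050

step 1: scan D: cost=250, card=250
step 2: join C via nl
    card(P join C) = 250*80/(40) = 500
    cost = 250 + 250*80 = 20250
step 3: join A via merge
    card(P join A) = 500*100/(4) = 12500
    cost = 20250 + 500*9 + 100*7 + 500 + 100 = 26050
step 4: join B via nl
    card(P join B) = 12500*100/(50) = 25000
    cost = 26050 + 12500*100 = 1276050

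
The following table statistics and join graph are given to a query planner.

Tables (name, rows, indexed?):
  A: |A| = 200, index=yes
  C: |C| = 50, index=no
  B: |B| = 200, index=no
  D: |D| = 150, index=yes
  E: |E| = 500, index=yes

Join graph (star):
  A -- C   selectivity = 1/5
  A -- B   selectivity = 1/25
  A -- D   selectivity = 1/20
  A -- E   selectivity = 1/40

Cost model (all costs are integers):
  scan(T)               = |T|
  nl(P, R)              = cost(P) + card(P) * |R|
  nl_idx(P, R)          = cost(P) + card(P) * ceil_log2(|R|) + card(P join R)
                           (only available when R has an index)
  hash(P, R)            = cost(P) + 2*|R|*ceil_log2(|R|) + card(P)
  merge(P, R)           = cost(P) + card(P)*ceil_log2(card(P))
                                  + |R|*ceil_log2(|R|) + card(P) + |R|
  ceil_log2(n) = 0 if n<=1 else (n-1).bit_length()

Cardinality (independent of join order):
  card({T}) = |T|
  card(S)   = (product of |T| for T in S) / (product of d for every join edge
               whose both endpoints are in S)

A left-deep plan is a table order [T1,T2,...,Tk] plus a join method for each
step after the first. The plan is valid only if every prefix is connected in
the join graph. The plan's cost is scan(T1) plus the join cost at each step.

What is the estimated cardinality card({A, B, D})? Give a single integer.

12000

Tables in S: A(200), B(200), D(150)
Edges inside S: A-B(d=25), A-D(d=20)
numerator = 200 * 200 * 150 = 6000000
denominator = 25 * 20 = 500
card(S) = 6000000 / 500 = 12000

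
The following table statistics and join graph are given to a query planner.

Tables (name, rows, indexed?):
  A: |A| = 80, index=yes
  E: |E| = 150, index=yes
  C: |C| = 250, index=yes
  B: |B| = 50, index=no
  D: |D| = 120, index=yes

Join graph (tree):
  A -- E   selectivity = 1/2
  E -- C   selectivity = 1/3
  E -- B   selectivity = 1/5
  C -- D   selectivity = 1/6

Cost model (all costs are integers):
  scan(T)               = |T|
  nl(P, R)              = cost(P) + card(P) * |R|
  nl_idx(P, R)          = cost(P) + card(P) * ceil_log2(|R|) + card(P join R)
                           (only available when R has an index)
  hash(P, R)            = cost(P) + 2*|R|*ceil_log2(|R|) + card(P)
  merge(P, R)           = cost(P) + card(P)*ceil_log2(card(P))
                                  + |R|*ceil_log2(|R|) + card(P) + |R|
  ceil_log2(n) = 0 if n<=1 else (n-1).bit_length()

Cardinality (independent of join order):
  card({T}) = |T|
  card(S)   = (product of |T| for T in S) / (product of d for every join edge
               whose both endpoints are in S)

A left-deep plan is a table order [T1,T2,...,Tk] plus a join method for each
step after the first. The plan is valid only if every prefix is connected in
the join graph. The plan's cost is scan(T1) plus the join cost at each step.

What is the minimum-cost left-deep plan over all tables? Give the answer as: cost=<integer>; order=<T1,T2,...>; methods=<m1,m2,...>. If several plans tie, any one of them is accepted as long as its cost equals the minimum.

Selinger DP (subsets sized 1..n):
  {A}: scan cost=80, card=80
  {E}: scan cost=150, card=150
  {C}: scan cost=250, card=250
  {B}: scan cost=50, card=50
  {D}: scan cost=120, card=120
  {AE}: card=6000; try (A,hash)→1420, (E,merge)→2070, (A,merge)→2140, (E,hash)→2560, (E,nl_idx)→6720, (A,nl_idx)→7200 …(+2); best=1420 via (A,hash)
  {CE}: card=12500; try (E,hash)→2900, (C,merge)→3750, (E,merge)→3850, (C,hash)→4300, (C,nl_idx)→13850, (E,nl_idx)→14750 …(+2); best=2900 via (E,hash)
  {BE}: card=1500; try (B,hash)→900, (E,merge)→1750, (B,merge)→1850, (E,nl_idx)→1950, (E,hash)→2500, (E,nl)→7550 …(+1); best=900 via (B,hash)
  {CD}: card=5000; try (D,hash)→2180, (C,merge)→3330, (D,merge)→3460, (C,hash)→4240, (C,nl_idx)→6080, (D,nl_idx)→7000 …(+2); best=2180 via (D,hash)
  {ACE}: card=500000; try (C,hash)→11420, (A,hash)→16520, (C,merge)→87670, (A,merge)→191040, (C,nl_idx)→549420, (A,nl_idx)→590400 …(+2); best=11420 via (C,hash)
  {ABE}: card=60000; try (A,hash)→3520, (B,hash)→8020, (A,merge)→19540, (A,nl_idx)→71400, (B,merge)→85770, (A,nl)→120900 …(+1); best=3520 via (A,hash)
  {BCE}: card=125000; try (C,hash)→6400, (B,hash)→16000, (C,merge)→21150, (C,nl_idx)→137900, (B,merge)→190750, (C,nl)→375900 …(+1); best=6400 via (C,hash)
  {CDE}: card=250000; try (E,hash)→9580, (D,hash)→17080, (E,merge)→73530, (D,merge)→191360, (E,nl_idx)→292180, (D,nl_idx)→340400 …(+2); best=9580 via (E,hash)
  {ABCE}: card=5000000; try (C,hash)→67520, (A,hash)→132520, (B,hash)→512020, (C,merge)→1025770, (A,merge)→2257040, (C,nl_idx)→5483520 …(+5); best=67520 via (C,hash)
  {ACDE}: card=10000000; try (A,hash)→260700, (D,hash)→513100, (A,merge)→4760220, (D,merge)→10012380, (A,nl_idx)→11759580, (D,nl_idx)→13511420 …(+2); best=260700 via (A,hash)
  {BCDE}: card=2500000; try (D,hash)→133080, (B,hash)→260180, (D,merge)→2257360, (D,nl_idx)→3381400, (B,merge)→4759930, (B,nl)→12509580 …(+1); best=133080 via (D,hash)
  {ABCDE}: card=100000000; try (A,hash)→2634200, (D,hash)→5069200, (B,hash)→10261300, (A,merge)→57633720, (A,nl_idx)→117633080, (D,merge)→120068480 …(+5); best=2634200 via (A,hash)

cost=2634200; order=E,B,C,D,A; methods=hash,hash,hash,hash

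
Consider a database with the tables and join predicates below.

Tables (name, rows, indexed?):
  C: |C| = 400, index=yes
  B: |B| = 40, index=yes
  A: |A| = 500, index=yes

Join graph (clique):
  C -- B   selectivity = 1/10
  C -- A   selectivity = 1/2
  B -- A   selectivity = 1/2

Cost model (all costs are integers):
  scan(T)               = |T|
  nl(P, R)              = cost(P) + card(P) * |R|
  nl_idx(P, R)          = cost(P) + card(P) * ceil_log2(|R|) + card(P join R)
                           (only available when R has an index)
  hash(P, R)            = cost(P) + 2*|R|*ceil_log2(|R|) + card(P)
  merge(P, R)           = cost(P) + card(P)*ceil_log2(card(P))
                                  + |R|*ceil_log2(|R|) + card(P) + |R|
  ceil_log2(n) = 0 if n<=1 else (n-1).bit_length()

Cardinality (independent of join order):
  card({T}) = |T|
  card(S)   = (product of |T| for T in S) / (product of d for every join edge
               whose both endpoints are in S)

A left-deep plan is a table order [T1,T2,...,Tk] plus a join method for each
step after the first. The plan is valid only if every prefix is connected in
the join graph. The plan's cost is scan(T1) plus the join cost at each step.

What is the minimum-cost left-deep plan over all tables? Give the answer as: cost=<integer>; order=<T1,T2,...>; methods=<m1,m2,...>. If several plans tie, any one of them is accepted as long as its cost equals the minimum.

cost=11880; order=C,B,A; methods=hash,hash

Selinger DP (subsets sized 1..n):
  {C}: scan cost=400, card=400
  {B}: scan cost=40, card=40
  {A}: scan cost=500, card=500
  {BC}: card=1600; try (B,hash)→1280, (C,nl_idx)→2000, (C,merge)→4320, (B,nl_idx)→4400, (B,merge)→4680, (C,hash)→7280 …(+2); best=1280 via (B,hash)
  {AC}: card=100000; try (C,hash)→8200, (A,merge)→9400, (C,merge)→9500, (A,hash)→9800, (A,nl_idx)→104000, (C,nl_idx)→105000 …(+2); best=8200 via (C,hash)
  {AB}: card=10000; try (B,hash)→1480, (A,merge)→5320, (B,merge)→5780, (A,hash)→9080, (A,nl_idx)→10400, (B,nl_idx)→13500 …(+2); best=1480 via (B,hash)
  {ABC}: card=200000; try (A,hash)→11880, (C,hash)→18680, (A,merge)→25480, (B,hash)→108680, (C,merge)→155480, (A,nl_idx)→215680 …(+6); best=11880 via (A,hash)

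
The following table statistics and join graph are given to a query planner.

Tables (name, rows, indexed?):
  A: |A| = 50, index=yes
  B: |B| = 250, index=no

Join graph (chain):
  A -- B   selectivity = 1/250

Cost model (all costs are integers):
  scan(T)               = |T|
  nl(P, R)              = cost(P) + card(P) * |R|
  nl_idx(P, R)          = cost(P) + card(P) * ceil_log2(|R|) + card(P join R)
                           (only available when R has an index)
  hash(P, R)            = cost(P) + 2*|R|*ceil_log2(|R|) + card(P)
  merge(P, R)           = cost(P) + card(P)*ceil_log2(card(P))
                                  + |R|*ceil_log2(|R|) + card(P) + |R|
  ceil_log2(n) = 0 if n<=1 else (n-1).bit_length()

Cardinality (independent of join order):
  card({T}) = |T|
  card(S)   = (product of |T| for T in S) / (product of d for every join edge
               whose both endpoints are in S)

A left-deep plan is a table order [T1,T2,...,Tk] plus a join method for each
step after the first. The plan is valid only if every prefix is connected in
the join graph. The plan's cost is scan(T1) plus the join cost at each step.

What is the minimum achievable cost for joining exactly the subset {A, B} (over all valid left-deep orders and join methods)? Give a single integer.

1100

Selinger DP over subsets of {A,B}:
  {A}: scan cost=50, card=50
  {B}: scan cost=250, card=250
  {AB}: card=50; try (A,hash)→1100, (A,nl_idx)→1800, (B,merge)→2650, (A,merge)→2850, (B,hash)→4100, (B,nl)→12550 …(+1); best=1100 via (A,hash)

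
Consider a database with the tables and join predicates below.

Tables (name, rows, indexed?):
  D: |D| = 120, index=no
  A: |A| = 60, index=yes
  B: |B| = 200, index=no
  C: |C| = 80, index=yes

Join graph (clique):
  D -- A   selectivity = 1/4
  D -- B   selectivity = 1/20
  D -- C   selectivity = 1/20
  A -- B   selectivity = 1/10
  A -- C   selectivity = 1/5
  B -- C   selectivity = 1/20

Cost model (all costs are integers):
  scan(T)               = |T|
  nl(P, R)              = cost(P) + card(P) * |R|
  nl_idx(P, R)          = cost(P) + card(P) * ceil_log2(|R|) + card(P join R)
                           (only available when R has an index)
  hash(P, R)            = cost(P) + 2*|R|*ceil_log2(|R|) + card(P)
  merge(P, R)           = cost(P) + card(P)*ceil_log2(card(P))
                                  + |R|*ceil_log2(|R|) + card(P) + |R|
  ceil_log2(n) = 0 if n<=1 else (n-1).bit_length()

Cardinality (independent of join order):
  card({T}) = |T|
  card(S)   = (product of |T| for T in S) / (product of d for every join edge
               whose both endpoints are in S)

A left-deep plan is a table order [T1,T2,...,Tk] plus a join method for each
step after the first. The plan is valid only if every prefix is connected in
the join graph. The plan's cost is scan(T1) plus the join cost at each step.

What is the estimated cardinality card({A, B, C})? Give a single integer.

Tables in S: A(60), B(200), C(80)
Edges inside S: A-B(d=10), A-C(d=5), B-C(d=20)
numerator = 60 * 200 * 80 = 960000
denominator = 10 * 5 * 20 = 1000
card(S) = 960000 / 1000 = 960

960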